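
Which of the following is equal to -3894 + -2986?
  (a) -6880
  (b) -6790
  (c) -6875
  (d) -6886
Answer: a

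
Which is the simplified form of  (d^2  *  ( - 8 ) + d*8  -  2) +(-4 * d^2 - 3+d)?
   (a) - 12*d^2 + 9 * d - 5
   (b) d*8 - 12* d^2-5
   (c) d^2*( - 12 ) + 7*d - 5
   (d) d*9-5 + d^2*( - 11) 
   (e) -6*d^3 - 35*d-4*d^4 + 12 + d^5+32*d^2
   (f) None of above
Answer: a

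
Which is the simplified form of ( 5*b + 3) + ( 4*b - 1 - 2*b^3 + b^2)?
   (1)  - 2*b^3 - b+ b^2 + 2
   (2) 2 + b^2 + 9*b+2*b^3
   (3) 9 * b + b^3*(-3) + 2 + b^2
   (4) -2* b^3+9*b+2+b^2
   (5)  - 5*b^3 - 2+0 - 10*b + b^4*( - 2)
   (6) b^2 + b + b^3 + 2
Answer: 4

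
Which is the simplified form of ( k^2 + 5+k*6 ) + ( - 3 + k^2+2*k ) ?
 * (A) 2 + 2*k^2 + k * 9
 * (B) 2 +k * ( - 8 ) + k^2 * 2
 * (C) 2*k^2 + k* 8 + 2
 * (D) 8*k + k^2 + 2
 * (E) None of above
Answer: C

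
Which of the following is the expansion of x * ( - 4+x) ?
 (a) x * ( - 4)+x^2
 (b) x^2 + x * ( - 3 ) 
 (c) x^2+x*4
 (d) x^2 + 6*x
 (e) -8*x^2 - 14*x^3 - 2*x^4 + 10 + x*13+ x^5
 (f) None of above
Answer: a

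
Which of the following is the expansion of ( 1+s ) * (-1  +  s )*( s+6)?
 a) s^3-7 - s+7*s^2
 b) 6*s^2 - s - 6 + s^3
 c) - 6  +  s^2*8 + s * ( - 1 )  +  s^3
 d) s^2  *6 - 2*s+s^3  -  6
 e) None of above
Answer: b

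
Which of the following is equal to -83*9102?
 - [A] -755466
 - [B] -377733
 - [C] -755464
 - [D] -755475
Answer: A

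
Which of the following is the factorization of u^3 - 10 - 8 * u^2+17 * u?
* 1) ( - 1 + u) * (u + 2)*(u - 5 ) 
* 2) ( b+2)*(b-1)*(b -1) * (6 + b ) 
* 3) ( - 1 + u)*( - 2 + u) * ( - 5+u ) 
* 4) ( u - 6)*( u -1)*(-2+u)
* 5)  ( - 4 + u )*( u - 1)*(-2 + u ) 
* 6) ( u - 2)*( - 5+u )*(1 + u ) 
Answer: 3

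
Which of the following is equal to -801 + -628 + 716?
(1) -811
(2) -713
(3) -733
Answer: 2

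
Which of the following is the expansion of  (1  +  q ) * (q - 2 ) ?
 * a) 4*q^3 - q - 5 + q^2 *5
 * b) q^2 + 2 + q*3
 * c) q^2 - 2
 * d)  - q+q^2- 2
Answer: d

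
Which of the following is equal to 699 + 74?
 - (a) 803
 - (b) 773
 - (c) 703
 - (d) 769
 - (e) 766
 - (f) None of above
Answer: b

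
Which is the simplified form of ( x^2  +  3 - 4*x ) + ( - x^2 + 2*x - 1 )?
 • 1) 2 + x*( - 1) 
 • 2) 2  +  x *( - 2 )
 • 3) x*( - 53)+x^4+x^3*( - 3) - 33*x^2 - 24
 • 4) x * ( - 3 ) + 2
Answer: 2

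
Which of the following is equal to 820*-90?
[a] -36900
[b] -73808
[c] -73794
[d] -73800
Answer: d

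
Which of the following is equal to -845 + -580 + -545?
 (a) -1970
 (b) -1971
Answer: a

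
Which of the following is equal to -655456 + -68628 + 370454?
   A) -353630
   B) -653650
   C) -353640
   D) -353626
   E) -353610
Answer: A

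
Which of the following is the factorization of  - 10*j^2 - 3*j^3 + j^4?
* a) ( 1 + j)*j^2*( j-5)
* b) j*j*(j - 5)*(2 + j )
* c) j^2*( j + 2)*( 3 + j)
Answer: b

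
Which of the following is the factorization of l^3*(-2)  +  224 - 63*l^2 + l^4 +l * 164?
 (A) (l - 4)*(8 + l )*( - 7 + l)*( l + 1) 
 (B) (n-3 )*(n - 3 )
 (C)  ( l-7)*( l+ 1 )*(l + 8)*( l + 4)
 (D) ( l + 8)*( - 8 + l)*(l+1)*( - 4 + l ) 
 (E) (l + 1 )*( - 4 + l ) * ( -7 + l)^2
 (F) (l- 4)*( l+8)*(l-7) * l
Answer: A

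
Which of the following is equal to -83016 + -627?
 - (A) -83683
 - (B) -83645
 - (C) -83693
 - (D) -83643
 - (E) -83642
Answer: D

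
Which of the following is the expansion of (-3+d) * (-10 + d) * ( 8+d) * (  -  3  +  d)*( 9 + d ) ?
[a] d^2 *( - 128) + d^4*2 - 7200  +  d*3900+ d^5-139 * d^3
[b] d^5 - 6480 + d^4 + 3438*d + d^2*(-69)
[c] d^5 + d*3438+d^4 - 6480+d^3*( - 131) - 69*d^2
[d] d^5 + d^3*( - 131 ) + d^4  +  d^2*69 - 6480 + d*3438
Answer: c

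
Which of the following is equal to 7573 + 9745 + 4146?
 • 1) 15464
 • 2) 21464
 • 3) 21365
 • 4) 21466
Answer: 2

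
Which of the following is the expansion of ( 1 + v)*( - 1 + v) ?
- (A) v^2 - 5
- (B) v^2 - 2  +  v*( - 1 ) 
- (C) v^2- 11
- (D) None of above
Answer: D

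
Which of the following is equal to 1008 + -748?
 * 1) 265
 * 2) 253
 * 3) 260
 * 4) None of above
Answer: 3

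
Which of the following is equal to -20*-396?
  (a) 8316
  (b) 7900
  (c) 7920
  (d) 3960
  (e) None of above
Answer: c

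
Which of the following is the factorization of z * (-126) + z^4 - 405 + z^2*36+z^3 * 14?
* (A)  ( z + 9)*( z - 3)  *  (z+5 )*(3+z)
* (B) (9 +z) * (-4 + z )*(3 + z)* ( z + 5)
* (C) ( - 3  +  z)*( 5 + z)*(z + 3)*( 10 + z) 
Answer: A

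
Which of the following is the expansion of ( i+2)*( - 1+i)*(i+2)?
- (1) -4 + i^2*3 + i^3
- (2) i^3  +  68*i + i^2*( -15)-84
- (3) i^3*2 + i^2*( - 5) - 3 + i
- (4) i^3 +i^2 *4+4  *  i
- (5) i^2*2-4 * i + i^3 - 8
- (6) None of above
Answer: 1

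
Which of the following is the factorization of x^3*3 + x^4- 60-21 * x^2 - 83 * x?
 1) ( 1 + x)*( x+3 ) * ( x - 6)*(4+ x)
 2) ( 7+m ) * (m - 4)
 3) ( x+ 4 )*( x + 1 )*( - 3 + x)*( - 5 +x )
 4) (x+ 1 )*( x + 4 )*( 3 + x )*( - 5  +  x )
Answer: 4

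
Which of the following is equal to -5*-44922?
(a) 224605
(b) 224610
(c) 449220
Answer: b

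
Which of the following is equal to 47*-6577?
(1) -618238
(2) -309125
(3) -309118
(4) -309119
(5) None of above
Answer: 4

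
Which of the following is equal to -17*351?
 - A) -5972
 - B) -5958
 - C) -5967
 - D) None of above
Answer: C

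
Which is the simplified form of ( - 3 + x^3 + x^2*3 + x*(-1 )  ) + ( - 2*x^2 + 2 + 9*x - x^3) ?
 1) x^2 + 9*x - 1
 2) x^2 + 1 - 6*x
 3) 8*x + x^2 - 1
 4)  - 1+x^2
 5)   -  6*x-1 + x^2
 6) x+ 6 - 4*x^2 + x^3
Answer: 3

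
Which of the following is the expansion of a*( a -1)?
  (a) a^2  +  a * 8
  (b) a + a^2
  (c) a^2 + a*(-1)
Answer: c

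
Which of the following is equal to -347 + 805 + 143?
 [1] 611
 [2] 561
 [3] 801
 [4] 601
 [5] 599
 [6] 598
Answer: 4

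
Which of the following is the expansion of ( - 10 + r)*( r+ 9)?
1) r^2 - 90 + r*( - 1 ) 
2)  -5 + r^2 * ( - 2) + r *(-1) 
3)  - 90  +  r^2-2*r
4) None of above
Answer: 1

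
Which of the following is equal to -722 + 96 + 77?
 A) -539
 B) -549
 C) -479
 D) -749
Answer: B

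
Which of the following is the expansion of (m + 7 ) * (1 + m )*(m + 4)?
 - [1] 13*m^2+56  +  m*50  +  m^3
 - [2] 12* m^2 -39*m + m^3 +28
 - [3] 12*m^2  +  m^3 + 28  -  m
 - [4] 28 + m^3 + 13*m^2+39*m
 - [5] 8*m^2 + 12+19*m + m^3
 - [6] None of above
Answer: 6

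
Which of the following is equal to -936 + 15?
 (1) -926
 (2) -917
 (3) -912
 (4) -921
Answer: 4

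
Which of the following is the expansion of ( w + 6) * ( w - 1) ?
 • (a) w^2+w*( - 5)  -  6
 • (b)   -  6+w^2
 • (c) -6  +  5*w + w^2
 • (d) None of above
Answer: c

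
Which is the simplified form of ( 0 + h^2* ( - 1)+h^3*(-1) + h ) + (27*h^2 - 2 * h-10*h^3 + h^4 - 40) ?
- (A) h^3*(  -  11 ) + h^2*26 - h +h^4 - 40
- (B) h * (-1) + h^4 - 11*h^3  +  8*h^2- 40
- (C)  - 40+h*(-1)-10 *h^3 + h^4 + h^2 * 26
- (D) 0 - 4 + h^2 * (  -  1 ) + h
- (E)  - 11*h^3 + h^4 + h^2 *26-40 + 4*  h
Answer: A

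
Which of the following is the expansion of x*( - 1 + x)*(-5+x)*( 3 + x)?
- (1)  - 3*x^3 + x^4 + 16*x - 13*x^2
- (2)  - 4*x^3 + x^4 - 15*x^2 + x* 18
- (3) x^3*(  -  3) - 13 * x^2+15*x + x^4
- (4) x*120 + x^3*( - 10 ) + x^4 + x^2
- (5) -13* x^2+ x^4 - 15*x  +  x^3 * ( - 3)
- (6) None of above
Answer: 3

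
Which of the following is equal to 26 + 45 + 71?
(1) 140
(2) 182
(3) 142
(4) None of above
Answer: 3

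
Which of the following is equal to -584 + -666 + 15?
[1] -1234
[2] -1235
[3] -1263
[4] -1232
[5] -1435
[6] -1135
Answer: 2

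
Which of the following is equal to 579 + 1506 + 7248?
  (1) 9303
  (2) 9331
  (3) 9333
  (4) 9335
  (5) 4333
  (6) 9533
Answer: 3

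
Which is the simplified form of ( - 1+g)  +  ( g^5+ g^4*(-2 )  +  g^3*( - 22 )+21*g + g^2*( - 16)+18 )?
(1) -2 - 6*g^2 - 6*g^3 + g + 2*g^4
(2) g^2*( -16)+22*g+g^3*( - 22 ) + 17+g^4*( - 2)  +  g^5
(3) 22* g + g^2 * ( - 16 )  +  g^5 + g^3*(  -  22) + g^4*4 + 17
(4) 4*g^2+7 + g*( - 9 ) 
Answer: 2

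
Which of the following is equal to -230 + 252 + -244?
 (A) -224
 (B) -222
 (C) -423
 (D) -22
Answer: B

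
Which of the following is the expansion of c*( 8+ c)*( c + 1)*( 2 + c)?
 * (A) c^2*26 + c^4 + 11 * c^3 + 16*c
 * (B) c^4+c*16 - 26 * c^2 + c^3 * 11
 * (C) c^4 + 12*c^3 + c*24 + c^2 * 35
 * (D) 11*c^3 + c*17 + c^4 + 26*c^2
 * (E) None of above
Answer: A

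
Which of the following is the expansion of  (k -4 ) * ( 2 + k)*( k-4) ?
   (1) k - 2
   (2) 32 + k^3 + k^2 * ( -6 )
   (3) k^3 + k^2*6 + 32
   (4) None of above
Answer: 2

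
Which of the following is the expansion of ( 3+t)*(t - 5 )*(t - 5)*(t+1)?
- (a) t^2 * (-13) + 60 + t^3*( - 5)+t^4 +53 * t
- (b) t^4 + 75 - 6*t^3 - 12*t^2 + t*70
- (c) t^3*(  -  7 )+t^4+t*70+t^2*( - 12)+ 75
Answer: b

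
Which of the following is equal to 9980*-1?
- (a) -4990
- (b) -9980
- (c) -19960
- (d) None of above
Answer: b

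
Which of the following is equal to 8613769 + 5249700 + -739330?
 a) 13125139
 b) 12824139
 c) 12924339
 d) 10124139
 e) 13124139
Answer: e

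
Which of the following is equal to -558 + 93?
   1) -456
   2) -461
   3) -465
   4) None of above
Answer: 3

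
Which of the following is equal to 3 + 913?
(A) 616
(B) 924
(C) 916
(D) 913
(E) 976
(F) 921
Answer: C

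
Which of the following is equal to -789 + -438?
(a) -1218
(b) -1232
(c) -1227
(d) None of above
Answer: c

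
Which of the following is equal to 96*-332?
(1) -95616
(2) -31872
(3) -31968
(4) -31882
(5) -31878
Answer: 2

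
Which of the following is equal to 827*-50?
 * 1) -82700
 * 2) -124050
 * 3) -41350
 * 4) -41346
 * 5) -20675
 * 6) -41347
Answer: 3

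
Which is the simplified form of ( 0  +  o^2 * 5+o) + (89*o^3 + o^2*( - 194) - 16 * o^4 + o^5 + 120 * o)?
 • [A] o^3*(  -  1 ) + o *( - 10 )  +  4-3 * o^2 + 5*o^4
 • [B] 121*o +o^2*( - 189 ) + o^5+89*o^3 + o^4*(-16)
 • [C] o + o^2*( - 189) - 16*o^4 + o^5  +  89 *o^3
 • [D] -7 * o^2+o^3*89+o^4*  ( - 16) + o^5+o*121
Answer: B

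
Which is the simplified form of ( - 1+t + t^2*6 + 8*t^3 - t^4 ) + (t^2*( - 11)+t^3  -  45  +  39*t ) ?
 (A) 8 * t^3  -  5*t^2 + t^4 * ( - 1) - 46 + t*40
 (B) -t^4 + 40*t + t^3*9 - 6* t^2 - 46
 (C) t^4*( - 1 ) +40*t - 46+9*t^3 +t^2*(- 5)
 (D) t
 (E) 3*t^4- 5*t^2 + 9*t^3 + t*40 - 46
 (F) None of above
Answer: C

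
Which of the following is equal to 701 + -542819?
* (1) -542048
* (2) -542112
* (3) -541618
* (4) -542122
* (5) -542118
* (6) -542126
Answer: 5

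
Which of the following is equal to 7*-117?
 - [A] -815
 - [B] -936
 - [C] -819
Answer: C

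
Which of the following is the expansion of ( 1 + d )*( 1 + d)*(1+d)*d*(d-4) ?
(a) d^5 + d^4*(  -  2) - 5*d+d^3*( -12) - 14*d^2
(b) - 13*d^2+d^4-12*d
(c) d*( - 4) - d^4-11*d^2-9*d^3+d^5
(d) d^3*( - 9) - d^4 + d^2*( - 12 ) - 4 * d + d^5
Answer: c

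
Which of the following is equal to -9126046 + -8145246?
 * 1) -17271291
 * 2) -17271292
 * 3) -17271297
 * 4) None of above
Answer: 2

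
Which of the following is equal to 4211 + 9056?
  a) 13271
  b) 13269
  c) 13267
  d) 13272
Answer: c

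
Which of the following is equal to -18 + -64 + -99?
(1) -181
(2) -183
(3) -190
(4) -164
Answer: 1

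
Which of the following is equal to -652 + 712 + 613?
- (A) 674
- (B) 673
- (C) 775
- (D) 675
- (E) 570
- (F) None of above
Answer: B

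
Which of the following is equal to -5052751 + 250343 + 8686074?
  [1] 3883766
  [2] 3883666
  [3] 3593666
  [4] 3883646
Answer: 2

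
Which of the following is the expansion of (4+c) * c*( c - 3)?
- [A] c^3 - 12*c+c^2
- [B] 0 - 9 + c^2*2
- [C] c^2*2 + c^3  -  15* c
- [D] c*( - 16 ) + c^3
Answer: A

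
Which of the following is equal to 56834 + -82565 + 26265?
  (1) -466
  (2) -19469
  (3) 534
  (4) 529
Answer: 3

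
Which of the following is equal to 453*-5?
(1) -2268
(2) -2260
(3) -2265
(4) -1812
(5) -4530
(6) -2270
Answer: 3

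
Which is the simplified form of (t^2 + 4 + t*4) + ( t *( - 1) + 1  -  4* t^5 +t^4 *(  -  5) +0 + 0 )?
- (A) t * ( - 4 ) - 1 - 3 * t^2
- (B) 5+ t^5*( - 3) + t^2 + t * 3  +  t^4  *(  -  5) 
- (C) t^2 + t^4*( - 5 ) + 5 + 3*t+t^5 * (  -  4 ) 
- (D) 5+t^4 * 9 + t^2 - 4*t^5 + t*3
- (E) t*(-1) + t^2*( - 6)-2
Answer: C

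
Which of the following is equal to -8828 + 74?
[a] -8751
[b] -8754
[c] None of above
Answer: b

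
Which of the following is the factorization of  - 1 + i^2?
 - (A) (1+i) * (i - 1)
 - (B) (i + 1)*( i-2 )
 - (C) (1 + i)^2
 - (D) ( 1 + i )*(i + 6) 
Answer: A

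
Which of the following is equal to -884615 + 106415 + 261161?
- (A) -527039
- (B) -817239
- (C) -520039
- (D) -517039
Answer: D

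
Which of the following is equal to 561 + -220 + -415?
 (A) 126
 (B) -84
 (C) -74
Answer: C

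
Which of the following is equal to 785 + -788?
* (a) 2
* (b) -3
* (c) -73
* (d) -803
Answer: b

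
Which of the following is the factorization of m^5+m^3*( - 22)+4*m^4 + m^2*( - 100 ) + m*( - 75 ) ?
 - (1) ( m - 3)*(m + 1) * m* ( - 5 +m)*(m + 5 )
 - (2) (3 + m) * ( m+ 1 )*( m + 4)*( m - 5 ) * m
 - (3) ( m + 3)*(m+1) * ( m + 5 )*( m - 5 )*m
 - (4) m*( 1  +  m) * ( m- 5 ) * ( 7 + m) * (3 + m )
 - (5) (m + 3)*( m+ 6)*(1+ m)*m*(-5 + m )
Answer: 3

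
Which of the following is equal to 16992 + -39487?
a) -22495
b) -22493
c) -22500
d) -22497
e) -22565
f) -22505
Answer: a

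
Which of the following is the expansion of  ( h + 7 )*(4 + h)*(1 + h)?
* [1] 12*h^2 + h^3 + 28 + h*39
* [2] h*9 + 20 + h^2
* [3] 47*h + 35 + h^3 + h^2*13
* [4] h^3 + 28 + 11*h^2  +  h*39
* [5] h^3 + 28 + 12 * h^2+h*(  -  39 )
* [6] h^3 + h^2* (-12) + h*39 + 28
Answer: 1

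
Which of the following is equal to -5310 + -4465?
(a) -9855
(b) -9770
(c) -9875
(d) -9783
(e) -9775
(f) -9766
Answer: e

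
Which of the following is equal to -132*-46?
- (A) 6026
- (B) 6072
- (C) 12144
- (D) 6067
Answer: B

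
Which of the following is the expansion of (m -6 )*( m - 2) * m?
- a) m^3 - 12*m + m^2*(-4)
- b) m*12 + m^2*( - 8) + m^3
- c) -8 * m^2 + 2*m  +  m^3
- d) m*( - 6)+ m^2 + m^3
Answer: b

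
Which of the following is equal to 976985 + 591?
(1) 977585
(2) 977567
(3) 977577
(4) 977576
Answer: 4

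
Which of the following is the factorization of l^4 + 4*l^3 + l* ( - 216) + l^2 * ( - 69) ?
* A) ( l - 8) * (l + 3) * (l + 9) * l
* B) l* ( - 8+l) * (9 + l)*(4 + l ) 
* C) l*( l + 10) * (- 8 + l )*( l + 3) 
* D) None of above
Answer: A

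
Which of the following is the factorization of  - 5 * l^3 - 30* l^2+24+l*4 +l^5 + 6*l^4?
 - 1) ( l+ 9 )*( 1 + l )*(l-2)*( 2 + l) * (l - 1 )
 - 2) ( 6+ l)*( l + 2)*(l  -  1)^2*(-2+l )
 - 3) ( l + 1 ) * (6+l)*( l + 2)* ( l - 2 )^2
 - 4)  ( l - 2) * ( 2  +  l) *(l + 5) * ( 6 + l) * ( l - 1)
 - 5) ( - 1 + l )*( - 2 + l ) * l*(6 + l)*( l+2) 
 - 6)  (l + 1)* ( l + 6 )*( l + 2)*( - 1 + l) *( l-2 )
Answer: 6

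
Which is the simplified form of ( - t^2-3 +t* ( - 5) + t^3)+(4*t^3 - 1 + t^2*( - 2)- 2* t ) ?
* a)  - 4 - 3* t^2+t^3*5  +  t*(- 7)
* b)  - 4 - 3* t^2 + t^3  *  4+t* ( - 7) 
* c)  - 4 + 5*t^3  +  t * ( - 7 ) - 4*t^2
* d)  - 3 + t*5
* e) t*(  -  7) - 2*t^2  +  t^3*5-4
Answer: a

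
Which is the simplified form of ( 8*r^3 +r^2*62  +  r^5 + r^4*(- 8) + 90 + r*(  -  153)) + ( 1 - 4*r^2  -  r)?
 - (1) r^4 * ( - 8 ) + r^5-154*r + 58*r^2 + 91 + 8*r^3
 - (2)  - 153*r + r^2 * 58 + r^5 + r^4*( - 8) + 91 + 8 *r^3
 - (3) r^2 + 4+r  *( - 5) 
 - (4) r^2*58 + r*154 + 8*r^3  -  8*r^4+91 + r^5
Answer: 1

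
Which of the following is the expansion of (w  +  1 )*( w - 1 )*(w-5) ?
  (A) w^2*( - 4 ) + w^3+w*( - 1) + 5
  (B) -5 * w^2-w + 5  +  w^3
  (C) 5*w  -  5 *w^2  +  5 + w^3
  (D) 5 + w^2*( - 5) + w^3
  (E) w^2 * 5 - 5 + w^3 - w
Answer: B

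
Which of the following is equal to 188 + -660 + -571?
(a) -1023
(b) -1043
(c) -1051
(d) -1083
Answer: b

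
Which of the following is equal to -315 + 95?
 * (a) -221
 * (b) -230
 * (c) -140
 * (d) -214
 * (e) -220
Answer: e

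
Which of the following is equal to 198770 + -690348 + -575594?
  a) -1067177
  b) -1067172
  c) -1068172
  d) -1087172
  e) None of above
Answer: b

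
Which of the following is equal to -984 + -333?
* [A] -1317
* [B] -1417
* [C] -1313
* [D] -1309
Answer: A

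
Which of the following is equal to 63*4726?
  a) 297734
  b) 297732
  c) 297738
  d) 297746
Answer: c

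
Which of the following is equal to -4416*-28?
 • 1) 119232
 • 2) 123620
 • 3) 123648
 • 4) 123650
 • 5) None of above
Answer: 3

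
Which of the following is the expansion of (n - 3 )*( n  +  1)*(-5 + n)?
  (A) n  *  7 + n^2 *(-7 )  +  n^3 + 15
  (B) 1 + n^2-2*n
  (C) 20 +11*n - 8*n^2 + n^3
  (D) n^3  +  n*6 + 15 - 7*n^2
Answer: A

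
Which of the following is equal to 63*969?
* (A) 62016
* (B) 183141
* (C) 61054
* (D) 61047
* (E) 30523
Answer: D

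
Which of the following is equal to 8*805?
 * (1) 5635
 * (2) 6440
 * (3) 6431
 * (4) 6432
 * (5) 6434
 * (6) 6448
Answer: 2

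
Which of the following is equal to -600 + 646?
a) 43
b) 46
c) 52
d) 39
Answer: b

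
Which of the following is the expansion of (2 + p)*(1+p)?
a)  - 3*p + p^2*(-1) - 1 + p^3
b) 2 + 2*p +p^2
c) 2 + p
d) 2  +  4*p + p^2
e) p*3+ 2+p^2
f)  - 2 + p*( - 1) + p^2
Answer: e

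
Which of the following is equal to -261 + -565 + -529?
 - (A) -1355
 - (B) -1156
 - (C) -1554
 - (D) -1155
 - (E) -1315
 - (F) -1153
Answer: A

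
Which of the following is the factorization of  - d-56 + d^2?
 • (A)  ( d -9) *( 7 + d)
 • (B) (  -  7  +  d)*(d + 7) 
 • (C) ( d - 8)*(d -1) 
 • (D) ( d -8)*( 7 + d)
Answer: D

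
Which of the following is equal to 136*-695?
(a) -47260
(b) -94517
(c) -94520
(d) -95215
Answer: c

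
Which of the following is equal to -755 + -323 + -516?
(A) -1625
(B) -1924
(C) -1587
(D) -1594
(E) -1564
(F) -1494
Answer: D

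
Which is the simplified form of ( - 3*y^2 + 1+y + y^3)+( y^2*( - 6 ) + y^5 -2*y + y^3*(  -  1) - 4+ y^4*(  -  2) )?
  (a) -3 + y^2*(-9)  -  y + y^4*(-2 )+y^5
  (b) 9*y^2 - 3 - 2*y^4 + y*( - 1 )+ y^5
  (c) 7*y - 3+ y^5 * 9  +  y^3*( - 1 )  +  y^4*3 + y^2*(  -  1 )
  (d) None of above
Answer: a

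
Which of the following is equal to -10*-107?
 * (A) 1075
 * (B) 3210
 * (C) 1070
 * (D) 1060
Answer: C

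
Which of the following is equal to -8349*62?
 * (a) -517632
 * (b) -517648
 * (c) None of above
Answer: c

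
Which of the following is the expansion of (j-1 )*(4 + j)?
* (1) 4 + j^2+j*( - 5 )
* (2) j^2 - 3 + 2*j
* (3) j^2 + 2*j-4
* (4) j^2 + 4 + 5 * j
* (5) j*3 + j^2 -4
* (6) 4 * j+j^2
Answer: 5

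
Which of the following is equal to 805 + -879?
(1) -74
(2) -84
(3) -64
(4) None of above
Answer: 1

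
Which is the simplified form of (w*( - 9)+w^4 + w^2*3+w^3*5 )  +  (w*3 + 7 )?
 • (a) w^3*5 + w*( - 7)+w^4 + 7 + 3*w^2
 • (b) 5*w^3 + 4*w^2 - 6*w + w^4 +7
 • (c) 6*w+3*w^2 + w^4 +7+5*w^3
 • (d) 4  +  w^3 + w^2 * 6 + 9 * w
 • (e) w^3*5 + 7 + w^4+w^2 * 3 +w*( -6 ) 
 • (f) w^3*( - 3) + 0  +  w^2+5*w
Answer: e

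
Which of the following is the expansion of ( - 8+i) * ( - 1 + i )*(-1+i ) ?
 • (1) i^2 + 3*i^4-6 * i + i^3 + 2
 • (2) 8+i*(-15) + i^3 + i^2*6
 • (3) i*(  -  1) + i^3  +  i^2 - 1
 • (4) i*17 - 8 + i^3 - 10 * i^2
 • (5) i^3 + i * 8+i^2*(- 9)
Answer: 4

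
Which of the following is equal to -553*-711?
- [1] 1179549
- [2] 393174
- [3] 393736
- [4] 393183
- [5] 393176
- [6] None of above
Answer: 4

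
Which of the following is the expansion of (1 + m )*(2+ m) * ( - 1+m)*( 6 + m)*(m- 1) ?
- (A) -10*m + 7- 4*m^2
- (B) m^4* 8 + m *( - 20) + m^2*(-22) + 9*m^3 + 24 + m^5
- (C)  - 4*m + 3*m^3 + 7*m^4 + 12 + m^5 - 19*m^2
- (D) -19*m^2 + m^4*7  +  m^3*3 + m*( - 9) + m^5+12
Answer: C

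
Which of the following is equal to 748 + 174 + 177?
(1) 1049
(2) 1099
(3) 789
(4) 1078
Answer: 2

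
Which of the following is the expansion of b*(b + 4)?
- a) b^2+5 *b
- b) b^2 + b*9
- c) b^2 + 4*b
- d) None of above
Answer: c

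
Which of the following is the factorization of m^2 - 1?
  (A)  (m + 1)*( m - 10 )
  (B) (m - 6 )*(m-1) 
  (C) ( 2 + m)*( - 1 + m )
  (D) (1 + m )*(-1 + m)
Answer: D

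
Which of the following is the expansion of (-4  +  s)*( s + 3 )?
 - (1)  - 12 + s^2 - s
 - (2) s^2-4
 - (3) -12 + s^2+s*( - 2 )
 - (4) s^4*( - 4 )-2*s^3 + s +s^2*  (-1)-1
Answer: 1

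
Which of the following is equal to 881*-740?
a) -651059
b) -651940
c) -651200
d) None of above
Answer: b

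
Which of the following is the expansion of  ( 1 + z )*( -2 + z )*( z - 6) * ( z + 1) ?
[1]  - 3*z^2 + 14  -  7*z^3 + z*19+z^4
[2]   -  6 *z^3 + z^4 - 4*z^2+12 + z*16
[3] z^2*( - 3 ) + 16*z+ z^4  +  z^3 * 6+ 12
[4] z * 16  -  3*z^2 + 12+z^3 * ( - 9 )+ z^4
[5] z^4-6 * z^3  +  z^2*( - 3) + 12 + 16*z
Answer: 5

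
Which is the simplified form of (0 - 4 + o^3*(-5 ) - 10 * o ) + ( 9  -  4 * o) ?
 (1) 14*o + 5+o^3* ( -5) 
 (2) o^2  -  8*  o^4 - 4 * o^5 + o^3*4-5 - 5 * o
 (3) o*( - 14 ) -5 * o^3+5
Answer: 3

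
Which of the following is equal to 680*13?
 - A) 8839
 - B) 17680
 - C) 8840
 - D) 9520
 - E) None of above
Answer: C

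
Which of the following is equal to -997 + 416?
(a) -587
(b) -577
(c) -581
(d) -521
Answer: c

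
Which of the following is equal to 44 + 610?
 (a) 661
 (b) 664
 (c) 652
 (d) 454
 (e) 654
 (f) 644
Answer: e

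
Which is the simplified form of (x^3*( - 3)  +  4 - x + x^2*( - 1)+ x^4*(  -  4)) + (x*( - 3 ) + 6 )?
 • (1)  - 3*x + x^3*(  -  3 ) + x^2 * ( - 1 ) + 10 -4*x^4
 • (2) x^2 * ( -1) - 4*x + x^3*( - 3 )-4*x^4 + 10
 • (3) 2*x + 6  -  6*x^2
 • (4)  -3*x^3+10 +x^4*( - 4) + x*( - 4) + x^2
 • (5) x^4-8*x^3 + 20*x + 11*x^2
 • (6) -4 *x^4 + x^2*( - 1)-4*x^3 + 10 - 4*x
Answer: 2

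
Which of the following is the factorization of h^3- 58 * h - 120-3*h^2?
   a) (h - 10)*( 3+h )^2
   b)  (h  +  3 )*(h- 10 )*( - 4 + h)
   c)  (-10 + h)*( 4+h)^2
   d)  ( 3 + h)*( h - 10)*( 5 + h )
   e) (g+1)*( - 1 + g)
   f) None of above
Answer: f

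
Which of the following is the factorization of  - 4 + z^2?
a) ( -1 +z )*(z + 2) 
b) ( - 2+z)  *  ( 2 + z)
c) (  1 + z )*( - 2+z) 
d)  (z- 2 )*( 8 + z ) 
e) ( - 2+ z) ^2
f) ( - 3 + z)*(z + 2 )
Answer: b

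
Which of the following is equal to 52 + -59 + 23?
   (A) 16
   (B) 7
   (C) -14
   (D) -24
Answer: A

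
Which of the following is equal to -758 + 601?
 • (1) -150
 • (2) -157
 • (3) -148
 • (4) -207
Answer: 2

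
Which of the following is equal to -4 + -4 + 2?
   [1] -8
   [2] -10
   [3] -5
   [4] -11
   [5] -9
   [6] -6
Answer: 6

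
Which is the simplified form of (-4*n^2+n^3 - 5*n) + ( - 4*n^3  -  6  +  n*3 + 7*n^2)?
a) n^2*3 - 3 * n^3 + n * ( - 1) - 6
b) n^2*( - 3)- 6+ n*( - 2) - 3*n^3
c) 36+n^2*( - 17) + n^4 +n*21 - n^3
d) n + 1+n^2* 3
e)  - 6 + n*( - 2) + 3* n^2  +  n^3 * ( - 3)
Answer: e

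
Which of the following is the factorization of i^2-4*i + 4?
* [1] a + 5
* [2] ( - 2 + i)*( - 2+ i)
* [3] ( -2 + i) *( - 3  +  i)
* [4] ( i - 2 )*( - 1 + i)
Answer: 2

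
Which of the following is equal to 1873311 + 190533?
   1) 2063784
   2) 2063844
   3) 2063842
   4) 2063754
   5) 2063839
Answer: 2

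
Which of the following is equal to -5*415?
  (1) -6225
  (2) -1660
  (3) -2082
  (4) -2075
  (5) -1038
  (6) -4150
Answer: 4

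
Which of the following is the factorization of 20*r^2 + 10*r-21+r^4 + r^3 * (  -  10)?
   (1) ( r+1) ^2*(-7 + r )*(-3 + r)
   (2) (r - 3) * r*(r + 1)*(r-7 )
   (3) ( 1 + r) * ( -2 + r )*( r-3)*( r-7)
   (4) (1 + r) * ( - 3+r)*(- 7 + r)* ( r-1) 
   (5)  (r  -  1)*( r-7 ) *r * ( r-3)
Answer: 4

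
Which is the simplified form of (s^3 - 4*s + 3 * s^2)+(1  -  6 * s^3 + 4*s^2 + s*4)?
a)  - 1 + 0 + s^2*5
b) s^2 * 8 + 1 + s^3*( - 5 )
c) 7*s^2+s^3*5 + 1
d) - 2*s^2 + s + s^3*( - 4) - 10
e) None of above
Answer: e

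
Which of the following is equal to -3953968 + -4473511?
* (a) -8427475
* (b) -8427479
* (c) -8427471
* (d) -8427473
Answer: b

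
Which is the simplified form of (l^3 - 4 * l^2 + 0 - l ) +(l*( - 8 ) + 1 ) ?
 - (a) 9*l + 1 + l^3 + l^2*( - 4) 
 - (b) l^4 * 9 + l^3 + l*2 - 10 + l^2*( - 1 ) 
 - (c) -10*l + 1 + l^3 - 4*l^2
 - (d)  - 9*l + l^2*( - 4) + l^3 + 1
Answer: d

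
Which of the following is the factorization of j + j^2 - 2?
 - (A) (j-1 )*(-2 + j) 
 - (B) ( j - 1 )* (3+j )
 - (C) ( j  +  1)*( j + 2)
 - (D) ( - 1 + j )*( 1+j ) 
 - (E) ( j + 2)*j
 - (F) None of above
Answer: F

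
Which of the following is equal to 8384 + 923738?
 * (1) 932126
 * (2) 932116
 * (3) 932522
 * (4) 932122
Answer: 4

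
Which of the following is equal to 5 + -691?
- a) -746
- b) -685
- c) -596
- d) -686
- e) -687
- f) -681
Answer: d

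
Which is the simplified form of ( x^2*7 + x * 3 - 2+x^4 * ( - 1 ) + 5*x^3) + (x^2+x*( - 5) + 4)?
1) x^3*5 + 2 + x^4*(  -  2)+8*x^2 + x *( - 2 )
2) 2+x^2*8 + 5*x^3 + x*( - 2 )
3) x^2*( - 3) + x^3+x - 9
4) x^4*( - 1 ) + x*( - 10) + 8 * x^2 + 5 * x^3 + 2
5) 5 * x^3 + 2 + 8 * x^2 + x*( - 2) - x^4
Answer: 5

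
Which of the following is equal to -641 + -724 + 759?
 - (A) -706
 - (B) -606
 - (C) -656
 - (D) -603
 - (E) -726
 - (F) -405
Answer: B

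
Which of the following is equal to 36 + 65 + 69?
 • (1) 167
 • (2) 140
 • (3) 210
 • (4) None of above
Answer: 4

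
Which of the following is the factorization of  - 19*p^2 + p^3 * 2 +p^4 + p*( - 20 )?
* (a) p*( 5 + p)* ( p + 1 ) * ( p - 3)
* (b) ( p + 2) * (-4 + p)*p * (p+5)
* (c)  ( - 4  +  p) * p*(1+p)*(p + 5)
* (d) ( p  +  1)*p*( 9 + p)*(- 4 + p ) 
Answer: c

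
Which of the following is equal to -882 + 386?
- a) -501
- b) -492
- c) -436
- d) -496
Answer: d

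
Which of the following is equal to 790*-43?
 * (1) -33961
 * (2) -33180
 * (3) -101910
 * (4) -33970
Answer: 4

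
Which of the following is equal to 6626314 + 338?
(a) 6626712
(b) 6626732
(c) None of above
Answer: c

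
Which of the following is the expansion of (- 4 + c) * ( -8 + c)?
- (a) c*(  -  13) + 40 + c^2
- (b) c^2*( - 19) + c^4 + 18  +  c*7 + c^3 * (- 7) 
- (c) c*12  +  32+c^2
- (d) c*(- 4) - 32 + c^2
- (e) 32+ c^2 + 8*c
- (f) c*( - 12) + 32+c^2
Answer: f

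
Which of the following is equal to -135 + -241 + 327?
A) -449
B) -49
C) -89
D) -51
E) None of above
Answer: B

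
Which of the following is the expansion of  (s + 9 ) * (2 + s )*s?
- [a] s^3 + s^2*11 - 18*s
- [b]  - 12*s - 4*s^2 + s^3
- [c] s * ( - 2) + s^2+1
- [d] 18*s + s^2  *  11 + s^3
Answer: d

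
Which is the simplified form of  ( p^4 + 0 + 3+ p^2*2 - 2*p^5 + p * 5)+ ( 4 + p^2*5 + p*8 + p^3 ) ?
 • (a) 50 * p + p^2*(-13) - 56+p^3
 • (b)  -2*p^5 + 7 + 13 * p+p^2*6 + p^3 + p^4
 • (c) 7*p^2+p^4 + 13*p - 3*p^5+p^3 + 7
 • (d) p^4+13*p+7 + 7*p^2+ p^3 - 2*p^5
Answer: d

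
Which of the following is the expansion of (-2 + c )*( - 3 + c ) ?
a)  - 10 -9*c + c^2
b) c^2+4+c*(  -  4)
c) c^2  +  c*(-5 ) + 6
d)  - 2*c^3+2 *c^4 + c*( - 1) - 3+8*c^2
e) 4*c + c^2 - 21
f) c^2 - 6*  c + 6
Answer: c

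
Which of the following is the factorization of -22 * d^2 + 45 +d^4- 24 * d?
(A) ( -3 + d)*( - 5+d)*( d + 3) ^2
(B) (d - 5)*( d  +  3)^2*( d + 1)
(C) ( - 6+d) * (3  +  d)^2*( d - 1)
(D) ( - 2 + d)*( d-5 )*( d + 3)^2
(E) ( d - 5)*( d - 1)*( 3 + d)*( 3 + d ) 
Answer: E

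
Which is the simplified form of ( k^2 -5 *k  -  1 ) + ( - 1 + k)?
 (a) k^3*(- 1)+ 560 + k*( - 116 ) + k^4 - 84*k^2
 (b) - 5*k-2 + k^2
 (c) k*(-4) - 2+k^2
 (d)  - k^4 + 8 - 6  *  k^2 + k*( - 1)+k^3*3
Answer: c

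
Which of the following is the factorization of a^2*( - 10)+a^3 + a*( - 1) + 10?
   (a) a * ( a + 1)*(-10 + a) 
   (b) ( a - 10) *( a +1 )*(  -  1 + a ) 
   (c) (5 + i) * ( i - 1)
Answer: b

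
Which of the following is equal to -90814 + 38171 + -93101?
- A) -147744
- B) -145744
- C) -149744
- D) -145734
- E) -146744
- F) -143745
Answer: B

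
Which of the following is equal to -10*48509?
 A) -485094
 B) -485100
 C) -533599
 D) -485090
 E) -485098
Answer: D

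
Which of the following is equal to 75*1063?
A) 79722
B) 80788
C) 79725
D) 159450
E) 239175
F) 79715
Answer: C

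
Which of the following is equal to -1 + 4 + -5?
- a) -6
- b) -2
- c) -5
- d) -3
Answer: b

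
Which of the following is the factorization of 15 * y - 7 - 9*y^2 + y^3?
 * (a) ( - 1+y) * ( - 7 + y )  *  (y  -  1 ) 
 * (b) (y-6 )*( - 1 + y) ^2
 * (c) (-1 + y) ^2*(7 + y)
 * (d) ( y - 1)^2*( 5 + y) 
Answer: a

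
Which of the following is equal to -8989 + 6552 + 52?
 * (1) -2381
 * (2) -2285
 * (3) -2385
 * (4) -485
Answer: 3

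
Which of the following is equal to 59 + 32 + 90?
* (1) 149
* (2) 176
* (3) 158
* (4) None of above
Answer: 4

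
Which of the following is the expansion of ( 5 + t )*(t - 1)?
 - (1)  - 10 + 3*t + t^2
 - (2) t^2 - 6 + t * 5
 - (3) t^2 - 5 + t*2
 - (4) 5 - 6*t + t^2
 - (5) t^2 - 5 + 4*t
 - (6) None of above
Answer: 5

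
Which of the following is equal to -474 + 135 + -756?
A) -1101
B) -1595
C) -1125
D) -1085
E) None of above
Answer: E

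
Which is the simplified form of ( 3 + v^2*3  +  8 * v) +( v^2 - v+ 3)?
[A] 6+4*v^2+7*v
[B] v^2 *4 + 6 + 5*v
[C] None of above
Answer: A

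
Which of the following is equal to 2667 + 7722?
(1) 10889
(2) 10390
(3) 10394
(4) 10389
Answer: 4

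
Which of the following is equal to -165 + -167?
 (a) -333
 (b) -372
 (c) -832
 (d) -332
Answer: d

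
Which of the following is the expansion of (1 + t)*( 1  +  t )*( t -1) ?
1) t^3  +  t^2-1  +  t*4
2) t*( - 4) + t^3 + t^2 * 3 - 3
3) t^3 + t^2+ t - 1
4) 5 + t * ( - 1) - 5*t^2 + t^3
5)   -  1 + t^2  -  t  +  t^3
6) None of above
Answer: 5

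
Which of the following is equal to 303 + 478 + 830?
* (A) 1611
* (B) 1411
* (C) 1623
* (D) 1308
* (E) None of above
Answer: A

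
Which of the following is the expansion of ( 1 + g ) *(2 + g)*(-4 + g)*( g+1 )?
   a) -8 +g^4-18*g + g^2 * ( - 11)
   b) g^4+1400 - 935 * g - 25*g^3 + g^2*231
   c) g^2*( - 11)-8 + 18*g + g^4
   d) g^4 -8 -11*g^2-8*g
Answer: a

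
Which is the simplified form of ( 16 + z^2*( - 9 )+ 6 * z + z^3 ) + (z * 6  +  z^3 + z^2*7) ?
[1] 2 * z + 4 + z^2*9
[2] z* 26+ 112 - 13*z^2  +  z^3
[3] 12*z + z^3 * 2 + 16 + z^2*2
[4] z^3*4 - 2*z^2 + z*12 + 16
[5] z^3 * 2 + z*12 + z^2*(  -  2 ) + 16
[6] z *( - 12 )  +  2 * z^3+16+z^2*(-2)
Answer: 5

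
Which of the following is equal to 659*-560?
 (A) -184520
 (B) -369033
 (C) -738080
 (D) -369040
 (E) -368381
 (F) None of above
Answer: D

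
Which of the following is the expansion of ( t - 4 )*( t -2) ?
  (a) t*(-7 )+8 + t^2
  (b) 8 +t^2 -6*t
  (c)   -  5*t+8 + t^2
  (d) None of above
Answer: b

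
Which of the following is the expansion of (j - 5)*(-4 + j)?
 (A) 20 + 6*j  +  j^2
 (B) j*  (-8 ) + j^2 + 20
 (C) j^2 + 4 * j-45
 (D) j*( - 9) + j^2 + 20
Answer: D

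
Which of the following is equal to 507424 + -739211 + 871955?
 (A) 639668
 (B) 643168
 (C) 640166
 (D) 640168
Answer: D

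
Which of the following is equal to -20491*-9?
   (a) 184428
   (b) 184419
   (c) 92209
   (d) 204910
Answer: b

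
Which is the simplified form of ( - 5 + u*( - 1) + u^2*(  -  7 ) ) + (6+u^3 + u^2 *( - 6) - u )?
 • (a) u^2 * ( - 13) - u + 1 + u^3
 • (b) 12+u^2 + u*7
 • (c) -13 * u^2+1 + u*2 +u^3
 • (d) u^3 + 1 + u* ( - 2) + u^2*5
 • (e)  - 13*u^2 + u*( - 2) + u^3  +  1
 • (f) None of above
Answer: e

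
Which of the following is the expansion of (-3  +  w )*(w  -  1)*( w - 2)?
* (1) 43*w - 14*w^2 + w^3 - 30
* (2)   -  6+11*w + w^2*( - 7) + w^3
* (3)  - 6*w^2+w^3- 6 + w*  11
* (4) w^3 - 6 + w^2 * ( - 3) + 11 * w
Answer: 3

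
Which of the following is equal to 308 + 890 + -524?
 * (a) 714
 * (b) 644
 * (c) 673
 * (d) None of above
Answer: d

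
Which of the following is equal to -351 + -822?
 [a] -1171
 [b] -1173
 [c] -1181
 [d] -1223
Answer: b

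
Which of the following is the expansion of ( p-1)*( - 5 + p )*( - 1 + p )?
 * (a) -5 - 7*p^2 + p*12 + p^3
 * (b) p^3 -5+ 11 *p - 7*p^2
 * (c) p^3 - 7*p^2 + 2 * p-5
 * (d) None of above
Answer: b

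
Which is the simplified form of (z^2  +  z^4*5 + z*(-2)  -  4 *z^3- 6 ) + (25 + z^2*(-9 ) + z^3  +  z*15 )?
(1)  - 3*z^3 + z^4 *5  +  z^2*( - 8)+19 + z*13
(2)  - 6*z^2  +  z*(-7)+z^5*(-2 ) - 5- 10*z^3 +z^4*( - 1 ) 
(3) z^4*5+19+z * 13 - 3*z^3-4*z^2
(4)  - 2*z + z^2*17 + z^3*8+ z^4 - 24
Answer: 1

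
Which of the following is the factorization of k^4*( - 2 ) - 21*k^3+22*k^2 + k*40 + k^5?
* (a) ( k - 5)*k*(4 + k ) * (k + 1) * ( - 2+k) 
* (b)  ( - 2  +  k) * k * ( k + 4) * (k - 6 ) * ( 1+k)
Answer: a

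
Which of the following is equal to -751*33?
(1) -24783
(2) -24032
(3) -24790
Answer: 1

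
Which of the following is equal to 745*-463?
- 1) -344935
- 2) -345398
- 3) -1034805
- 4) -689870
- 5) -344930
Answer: 1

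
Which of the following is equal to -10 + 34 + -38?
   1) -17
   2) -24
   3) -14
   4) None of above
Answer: 3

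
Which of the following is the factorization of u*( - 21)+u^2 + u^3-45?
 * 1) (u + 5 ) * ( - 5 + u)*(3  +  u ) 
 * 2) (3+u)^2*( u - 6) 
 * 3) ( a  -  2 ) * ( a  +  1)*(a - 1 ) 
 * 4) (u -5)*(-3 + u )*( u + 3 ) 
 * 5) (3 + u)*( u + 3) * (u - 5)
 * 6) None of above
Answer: 5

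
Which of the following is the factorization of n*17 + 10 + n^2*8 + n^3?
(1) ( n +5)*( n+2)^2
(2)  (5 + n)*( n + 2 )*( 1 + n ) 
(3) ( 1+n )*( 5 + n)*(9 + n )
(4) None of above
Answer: 2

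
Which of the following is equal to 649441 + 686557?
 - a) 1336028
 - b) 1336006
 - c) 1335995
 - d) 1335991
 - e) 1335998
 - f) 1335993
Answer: e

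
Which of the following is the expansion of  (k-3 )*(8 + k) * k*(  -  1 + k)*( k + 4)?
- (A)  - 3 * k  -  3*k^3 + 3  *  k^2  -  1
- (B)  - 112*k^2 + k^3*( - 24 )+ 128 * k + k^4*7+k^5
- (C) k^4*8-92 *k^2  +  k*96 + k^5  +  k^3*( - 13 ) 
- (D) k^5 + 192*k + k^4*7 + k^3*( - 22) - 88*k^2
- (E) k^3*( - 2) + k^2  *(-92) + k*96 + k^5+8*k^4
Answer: C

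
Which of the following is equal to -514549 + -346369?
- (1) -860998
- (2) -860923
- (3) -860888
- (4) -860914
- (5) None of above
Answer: 5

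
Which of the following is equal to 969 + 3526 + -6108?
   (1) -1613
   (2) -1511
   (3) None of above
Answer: 1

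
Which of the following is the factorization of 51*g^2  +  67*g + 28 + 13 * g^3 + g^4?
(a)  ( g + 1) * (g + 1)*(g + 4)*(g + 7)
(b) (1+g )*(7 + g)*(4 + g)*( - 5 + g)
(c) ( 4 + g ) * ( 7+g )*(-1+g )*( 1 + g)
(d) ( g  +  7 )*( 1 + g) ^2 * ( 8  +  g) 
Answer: a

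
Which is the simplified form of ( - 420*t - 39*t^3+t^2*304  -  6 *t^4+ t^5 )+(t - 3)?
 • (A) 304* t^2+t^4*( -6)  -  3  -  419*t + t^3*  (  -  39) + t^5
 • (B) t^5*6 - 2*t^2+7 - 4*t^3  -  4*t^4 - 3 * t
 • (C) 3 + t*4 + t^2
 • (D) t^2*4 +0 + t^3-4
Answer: A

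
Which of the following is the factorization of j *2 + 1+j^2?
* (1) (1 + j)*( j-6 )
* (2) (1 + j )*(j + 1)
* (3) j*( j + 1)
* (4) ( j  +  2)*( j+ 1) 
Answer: 2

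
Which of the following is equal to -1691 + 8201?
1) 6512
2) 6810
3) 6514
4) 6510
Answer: 4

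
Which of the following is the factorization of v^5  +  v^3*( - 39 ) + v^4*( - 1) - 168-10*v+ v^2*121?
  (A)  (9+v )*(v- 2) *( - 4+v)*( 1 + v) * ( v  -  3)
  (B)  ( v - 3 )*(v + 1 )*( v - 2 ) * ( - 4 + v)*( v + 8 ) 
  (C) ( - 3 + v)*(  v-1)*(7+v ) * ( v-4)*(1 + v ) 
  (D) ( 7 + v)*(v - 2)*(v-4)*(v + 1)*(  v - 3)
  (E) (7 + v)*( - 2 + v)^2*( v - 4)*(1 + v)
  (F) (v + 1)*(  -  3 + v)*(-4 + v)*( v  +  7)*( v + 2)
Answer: D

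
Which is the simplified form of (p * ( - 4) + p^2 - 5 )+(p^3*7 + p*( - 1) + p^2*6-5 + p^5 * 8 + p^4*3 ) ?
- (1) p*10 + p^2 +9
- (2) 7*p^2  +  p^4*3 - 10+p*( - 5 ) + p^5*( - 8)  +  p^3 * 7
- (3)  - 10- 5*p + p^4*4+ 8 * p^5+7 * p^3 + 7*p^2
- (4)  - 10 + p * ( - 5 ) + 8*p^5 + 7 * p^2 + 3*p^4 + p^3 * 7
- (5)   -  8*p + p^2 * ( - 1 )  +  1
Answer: 4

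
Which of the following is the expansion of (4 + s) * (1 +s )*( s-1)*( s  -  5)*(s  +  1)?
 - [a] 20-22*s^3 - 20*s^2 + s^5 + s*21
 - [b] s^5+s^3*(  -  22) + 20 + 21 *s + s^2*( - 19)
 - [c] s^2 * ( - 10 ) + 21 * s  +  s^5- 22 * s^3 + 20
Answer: a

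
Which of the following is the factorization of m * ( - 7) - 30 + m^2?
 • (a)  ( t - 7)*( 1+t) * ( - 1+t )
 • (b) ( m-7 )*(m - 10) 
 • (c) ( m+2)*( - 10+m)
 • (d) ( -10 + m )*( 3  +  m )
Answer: d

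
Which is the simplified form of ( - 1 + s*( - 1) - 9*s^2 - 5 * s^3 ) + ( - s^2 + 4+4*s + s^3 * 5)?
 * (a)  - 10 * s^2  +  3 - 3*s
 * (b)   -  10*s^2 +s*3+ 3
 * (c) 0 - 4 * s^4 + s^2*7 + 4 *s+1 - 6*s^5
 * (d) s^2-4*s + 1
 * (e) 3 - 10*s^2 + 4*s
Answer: b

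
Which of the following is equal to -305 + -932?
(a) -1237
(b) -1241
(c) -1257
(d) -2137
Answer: a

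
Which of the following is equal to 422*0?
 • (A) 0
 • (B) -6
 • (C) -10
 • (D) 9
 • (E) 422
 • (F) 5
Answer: A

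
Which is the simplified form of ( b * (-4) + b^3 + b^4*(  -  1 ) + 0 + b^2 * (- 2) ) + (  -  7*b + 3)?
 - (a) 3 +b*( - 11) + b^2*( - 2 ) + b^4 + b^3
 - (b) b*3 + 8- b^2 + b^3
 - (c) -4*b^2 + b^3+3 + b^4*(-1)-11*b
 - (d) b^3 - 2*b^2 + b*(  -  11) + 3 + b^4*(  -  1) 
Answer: d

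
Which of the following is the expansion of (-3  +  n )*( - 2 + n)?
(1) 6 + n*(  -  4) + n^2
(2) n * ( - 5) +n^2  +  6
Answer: 2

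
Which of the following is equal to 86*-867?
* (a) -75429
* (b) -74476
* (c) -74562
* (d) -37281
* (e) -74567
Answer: c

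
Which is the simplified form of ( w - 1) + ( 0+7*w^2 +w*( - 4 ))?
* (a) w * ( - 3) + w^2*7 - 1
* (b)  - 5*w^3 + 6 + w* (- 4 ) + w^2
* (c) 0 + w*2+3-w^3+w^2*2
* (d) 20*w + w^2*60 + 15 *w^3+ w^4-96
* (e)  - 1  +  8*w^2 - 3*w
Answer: a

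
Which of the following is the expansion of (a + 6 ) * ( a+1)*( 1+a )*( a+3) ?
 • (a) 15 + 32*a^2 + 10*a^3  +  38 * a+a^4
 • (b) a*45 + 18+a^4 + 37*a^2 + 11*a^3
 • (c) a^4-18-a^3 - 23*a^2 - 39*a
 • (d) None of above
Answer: b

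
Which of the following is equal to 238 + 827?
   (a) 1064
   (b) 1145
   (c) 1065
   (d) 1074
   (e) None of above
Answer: c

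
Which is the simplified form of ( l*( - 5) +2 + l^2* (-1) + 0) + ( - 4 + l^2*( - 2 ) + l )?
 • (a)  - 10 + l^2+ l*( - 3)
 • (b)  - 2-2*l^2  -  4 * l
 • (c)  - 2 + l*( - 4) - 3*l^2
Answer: c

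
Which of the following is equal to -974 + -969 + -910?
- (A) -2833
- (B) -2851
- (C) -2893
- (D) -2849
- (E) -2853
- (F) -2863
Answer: E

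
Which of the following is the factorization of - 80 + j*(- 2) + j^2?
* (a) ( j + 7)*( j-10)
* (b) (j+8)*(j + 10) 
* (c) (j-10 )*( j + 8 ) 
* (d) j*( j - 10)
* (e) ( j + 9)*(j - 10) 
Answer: c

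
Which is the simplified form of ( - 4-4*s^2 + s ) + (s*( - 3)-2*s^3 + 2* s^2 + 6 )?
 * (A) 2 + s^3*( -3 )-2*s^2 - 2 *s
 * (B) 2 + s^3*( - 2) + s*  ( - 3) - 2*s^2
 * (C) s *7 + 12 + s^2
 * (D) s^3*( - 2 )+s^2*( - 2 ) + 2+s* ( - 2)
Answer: D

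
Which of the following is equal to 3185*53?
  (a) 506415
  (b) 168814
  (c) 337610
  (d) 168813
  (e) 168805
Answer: e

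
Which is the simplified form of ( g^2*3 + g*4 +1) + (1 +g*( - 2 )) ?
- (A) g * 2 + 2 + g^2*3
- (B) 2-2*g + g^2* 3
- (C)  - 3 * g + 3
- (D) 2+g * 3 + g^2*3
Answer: A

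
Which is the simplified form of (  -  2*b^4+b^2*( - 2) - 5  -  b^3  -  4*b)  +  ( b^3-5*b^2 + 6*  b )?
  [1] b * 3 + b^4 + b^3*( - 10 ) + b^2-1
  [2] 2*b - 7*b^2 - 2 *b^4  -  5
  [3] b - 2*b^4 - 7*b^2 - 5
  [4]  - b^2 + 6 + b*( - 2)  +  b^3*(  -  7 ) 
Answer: 2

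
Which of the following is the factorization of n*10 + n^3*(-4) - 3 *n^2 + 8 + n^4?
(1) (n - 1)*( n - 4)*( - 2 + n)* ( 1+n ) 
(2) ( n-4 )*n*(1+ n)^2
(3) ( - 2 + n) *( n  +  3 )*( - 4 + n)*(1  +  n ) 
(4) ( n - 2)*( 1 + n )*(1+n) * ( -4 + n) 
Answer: 4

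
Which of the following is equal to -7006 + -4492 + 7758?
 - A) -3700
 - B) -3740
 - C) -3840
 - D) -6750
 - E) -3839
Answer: B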